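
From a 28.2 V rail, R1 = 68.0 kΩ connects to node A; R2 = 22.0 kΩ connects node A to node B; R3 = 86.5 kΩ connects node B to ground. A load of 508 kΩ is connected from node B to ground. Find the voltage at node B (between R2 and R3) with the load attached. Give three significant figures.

At node B, R3 is in parallel with the load: R3‖R_L = 73.91 kΩ.
Below node A the resistance is R2 + (R3‖R_L) = 95.91 kΩ, so V_A = 28.2 × 95.91/163.9 = 16.50 V.
Then V_B = V_A × (R3‖R_L)/(R2 + R3‖R_L) = 16.50 × 73.91/95.91 = 12.7 V.

V ≈ 12.7 V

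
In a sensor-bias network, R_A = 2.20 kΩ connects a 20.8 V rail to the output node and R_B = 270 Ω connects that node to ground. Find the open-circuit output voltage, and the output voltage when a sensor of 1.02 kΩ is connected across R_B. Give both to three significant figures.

Unloaded: 2.27 V; loaded: 1.84 V

Open-circuit: V = 20.8 × 270/(2200 + 270) = 2.27 V.
With the load, R_B becomes R_B‖R_L = 213.5 Ω, so V = 20.8 × 213.5/2413 = 1.84 V.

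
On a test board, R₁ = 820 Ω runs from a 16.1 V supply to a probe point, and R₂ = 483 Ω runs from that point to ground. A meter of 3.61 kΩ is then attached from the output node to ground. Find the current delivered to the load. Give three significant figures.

I_L ≈ 1.52 mA

R₂‖R_L = 426.0 Ω; V_out = 16.1 × 426.0/1246 = 5.505 V.
I_L = V_out / R_L = 5.505 / 3.61 kΩ = 1.52 mA.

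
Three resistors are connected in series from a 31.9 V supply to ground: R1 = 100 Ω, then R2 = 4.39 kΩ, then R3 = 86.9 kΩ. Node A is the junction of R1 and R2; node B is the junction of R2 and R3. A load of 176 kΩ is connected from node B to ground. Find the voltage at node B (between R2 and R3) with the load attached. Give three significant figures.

V ≈ 29.6 V

At node B, R3 is in parallel with the load: R3‖R_L = 58180 Ω.
Below node A the resistance is R2 + (R3‖R_L) = 62570 Ω, so V_A = 31.9 × 62570/62670 = 31.85 V.
Then V_B = V_A × (R3‖R_L)/(R2 + R3‖R_L) = 31.85 × 58180/62570 = 29.6 V.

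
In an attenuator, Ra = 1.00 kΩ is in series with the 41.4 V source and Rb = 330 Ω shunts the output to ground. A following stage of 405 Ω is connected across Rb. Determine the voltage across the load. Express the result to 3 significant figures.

V_out ≈ 6.37 V

The load sits in parallel with Rb: Rb‖R_L = (330 × 405) / (330 + 405) = 181.8 Ω.
V_out = 41.4 × 181.8 / (1000 + 181.8) = 41.4 × 181.8/1182 = 6.37 V.
(Unloaded it would have been 10.3 V.)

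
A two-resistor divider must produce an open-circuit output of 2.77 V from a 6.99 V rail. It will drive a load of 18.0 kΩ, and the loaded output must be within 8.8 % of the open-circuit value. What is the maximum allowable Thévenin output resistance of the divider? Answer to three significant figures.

Loading drop = R_th/(R_th + R_L) ≤ 0.0880, so R_th ≤ R_L · ε/(1−ε) = 18.0 kΩ × 0.0880/0.9120 = 1.74 kΩ.
(Any R1, R2 with R2/(R1+R2) = 0.396 and R1‖R2 ≤ 1.74 kΩ will meet the spec.)

R_th ≤ 1.74 kΩ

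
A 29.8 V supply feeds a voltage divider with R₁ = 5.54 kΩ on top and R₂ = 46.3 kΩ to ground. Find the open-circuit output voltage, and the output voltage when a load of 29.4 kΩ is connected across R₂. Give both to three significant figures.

Unloaded: 26.6 V; loaded: 22.8 V

Open-circuit: V = 29.8 × 46.3/(5.54 + 46.3) = 26.6 V.
With the load, R₂ becomes R₂‖R_L = 17.98 kΩ, so V = 29.8 × 17.98/23.52 = 22.8 V.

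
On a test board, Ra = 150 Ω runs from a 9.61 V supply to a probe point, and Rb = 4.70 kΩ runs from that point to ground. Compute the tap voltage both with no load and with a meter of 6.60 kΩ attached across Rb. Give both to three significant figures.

Open-circuit: V = 9.61 × 4700/(150 + 4700) = 9.31 V.
With the load, Rb becomes Rb‖R_L = 2745 Ω, so V = 9.61 × 2745/2895 = 9.11 V.

Unloaded: 9.31 V; loaded: 9.11 V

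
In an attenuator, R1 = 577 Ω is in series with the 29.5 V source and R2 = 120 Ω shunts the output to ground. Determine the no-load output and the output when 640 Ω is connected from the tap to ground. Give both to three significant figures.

Open-circuit: V = 29.5 × 120/(577 + 120) = 5.08 V.
With the load, R2 becomes R2‖R_L = 101.1 Ω, so V = 29.5 × 101.1/678.1 = 4.40 V.

Unloaded: 5.08 V; loaded: 4.40 V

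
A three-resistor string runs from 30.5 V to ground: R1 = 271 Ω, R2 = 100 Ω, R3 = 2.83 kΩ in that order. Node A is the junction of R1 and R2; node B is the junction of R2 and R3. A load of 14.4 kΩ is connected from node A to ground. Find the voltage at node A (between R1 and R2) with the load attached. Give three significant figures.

V ≈ 27.4 V

Below node A the series string R2+R3 = 2930 Ω sits in parallel with the 14400 Ω load: 2435 Ω.
V_A = 30.5 × 2435/(271 + 2435) = 27.4 V.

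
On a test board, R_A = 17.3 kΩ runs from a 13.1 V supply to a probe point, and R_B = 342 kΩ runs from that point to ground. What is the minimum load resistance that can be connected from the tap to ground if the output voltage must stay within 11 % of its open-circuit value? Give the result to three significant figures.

Output resistance R_th = R_A‖R_B = (17.3 × 342)/359.3 = 16.47 kΩ.
The fractional drop is R_th/(R_th + R_L); requiring this ≤ 0.110 gives R_L ≥ R_th(1/0.110 − 1) = 16.47 × 8.091 = 133 kΩ.

R_L(min) ≈ 133 kΩ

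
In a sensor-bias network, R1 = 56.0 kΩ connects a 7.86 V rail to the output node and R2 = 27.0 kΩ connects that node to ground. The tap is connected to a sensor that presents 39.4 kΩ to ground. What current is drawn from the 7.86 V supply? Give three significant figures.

R2‖R_L = 16.02 kΩ, so the source sees R1 + R2‖R_L = 72.02 kΩ.
I = 7.86 V / 72.02 kΩ = 0.109 mA.

I ≈ 0.109 mA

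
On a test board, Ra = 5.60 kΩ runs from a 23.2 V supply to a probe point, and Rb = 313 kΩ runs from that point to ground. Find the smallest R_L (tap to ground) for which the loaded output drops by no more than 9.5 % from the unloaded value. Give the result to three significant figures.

Output resistance R_th = Ra‖Rb = (5.60 × 313)/318.6 = 5.502 kΩ.
The fractional drop is R_th/(R_th + R_L); requiring this ≤ 0.0950 gives R_L ≥ R_th(1/0.0950 − 1) = 5.502 × 9.526 = 52.4 kΩ.

R_L(min) ≈ 52.4 kΩ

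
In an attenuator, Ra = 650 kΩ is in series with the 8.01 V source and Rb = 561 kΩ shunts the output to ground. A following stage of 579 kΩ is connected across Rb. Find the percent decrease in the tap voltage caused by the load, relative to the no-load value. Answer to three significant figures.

Unloaded V = 8.01 × 561/1211 = 3.711 V.
Loaded: Rb‖R_L = 284.9 kΩ, giving V = 8.01 × 284.9/934.9 = 2.441 V.
Drop = (3.711 − 2.441) / 3.711 = 34.2 %.

34.2 %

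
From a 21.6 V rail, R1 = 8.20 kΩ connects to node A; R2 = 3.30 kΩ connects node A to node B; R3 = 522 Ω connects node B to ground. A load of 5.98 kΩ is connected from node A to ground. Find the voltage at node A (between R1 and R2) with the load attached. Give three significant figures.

Below node A the series string R2+R3 = 3822 Ω sits in parallel with the 5980 Ω load: 2332 Ω.
V_A = 21.6 × 2332/(8200 + 2332) = 4.78 V.

V ≈ 4.78 V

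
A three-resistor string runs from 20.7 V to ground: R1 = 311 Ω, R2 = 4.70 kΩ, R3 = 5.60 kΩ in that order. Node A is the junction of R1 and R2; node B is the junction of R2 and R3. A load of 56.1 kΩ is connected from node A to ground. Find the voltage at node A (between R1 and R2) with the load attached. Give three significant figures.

V ≈ 20.0 V

Below node A the series string R2+R3 = 10300 Ω sits in parallel with the 56100 Ω load: 8702 Ω.
V_A = 20.7 × 8702/(311 + 8702) = 20.0 V.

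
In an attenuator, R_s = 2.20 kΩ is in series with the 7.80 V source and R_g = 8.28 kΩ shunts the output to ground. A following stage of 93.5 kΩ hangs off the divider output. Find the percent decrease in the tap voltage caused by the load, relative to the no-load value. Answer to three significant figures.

1.83 %

The divider's output (Thévenin) resistance is R_s‖R_g = 1.738 kΩ.
Fractional drop under load = R_th/(R_th + R_L) = 1.738 / (1.738 + 93.5) = 0.01825.
So the output falls by 1.83 %.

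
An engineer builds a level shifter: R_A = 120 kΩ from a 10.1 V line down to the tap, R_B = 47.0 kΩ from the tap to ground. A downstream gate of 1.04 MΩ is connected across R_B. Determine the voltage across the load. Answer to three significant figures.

V_out ≈ 2.75 V

The load sits in parallel with R_B: R_B‖R_L = (47.0 × 1040) / (47.0 + 1040) = 44.97 kΩ.
V_out = 10.1 × 44.97 / (120 + 44.97) = 10.1 × 44.97/165.0 = 2.75 V.
(Unloaded it would have been 2.84 V.)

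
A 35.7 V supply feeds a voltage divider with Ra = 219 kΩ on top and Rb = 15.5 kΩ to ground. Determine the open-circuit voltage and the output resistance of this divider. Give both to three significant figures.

V_th is the open-circuit tap voltage: 35.7 × 15.5/(219 + 15.5) = 2.36 V.
With the supply zeroed, Ra and Rb appear in parallel from the tap: R_th = Ra‖Rb = (219 × 15.5)/234.5 = 14.5 kΩ.

V_th = 2.36 V, R_th = 14.5 kΩ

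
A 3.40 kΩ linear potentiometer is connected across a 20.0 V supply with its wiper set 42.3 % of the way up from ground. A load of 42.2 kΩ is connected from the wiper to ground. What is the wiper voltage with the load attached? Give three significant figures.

V ≈ 8.30 V

The wiper splits the pot into (1−α)R = 1.962 kΩ above and αR = 1.438 kΩ below.
Lower section ‖ load = 1.391 kΩ.
V_wiper = 20.0 × 1.391/(1.962 + 1.391) = 8.30 V.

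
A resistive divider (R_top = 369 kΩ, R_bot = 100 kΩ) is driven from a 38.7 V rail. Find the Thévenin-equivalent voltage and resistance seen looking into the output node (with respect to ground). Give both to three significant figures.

V_th is the open-circuit tap voltage: 38.7 × 100/(369 + 100) = 8.25 V.
With the supply zeroed, R_top and R_bot appear in parallel from the tap: R_th = R_top‖R_bot = (369 × 100)/469.0 = 78.7 kΩ.

V_th = 8.25 V, R_th = 78.7 kΩ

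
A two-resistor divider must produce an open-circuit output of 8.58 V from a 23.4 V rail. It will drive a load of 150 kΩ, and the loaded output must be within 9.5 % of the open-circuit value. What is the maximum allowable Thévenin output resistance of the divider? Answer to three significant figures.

R_th ≤ 15.7 kΩ

Loading drop = R_th/(R_th + R_L) ≤ 0.0950, so R_th ≤ R_L · ε/(1−ε) = 150 kΩ × 0.0950/0.9050 = 15.7 kΩ.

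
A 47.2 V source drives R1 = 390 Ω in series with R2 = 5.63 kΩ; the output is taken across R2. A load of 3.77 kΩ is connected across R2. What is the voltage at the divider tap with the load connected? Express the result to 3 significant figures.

The load sits in parallel with R2: R2‖R_L = (5630 × 3770) / (5630 + 3770) = 2258 Ω.
V_out = 47.2 × 2258 / (390 + 2258) = 47.2 × 2258/2648 = 40.2 V.
(Unloaded it would have been 44.1 V.)

V_out ≈ 40.2 V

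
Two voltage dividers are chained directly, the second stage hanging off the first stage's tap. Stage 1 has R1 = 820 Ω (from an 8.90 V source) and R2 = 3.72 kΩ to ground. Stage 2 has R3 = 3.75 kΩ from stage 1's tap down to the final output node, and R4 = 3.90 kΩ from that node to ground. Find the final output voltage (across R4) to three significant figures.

V_out ≈ 3.42 V

Stage 2 presents R3+R4 = 7650 Ω as a load on stage 1's tap.
Stage 1's lower leg becomes R2‖(R3+R4) = 2503 Ω, so V_mid = 8.90 × 2503/3323 = 6.704 V.
Stage 2 is itself unloaded: V_out = V_mid × R4/(R3+R4) = 6.704 × 3900/7650 = 3.42 V.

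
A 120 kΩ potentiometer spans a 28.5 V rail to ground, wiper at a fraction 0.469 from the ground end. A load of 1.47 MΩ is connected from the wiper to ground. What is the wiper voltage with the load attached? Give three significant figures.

The wiper splits the pot into (1−α)R = 63.72 kΩ above and αR = 56.28 kΩ below.
Lower section ‖ load = 54.20 kΩ.
V_wiper = 28.5 × 54.20/(63.72 + 54.20) = 13.1 V.

V ≈ 13.1 V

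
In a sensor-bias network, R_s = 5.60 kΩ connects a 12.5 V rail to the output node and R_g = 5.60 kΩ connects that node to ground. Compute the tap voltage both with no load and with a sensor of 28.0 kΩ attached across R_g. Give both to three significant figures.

Open-circuit: V = 12.5 × 5.60/(5.60 + 5.60) = 6.25 V.
With the load, R_g becomes R_g‖R_L = 4.667 kΩ, so V = 12.5 × 4.667/10.27 = 5.68 V.

Unloaded: 6.25 V; loaded: 5.68 V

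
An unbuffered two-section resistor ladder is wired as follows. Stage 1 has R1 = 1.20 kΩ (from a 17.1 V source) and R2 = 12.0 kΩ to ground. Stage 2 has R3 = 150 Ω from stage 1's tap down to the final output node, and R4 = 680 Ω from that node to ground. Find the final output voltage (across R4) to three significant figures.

Stage 2 presents R3+R4 = 830.0 Ω as a load on stage 1's tap.
Stage 1's lower leg becomes R2‖(R3+R4) = 776.3 Ω, so V_mid = 17.1 × 776.3/1976 = 6.717 V.
Stage 2 is itself unloaded: V_out = V_mid × R4/(R3+R4) = 6.717 × 680/830.0 = 5.50 V.

V_out ≈ 5.50 V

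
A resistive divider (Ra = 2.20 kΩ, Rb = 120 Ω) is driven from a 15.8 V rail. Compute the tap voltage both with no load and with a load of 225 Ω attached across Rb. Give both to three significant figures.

Open-circuit: V = 15.8 × 120/(2200 + 120) = 0.817 V.
With the load, Rb becomes Rb‖R_L = 78.26 Ω, so V = 15.8 × 78.26/2278 = 0.543 V.

Unloaded: 0.817 V; loaded: 0.543 V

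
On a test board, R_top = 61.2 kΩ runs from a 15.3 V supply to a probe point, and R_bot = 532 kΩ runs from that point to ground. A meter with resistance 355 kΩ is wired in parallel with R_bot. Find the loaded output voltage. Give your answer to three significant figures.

The load sits in parallel with R_bot: R_bot‖R_L = (532 × 355) / (532 + 355) = 212.9 kΩ.
V_out = 15.3 × 212.9 / (61.2 + 212.9) = 15.3 × 212.9/274.1 = 11.9 V.
(Unloaded it would have been 13.7 V.)

V_out ≈ 11.9 V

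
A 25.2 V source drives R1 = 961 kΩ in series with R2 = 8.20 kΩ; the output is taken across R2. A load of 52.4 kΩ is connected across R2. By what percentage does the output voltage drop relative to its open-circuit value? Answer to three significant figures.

The divider's output (Thévenin) resistance is R1‖R2 = 8.131 kΩ.
Fractional drop under load = R_th/(R_th + R_L) = 8.131 / (8.131 + 52.4) = 0.1343.
So the output falls by 13.4 %.

13.4 %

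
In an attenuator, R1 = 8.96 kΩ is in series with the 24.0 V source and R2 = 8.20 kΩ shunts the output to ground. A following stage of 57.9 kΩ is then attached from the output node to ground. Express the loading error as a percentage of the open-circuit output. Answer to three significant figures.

The divider's output (Thévenin) resistance is R1‖R2 = 4.282 kΩ.
Fractional drop under load = R_th/(R_th + R_L) = 4.282 / (4.282 + 57.9) = 0.06886.
So the output falls by 6.89 %.

6.89 %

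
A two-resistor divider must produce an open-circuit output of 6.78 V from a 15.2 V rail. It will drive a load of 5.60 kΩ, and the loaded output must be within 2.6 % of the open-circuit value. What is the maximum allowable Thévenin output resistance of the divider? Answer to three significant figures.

R_th ≤ 149 Ω

Loading drop = R_th/(R_th + R_L) ≤ 0.0260, so R_th ≤ R_L · ε/(1−ε) = 5.60 kΩ × 0.0260/0.9740 = 149 Ω.
(Any R1, R2 with R2/(R1+R2) = 0.446 and R1‖R2 ≤ 149 Ω will meet the spec.)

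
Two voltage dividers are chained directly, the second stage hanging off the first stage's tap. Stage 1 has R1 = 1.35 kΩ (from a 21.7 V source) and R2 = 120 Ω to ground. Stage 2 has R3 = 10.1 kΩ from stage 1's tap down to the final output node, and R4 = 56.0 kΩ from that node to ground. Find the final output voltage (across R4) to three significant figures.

Stage 2 presents R3+R4 = 66100 Ω as a load on stage 1's tap.
Stage 1's lower leg becomes R2‖(R3+R4) = 119.8 Ω, so V_mid = 21.7 × 119.8/1470 = 1.768 V.
Stage 2 is itself unloaded: V_out = V_mid × R4/(R3+R4) = 1.768 × 56000/66100 = 1.50 V.

V_out ≈ 1.50 V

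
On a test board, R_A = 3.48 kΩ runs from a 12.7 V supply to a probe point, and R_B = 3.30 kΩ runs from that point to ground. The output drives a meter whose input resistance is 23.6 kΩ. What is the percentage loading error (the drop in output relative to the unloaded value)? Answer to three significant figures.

6.70 %

The divider's output (Thévenin) resistance is R_A‖R_B = 1.694 kΩ.
Fractional drop under load = R_th/(R_th + R_L) = 1.694 / (1.694 + 23.6) = 0.06697.
So the output falls by 6.70 %.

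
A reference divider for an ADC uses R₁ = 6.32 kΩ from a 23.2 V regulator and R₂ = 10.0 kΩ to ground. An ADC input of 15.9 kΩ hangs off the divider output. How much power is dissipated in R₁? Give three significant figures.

Total resistance from the source is R₁ + (R₂‖R_L) = 12.46 kΩ, so I = 23.2/12.46 kΩ = 1.862 mA.
P = I²·R₁ = (1.862 mA)² × 6.32 kΩ = 21.9 mW.

P ≈ 21.9 mW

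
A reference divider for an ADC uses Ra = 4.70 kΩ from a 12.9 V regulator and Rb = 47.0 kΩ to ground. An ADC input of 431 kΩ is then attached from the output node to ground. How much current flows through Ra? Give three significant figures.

Rb‖R_L = 42.38 kΩ, so the source sees Ra + Rb‖R_L = 47.08 kΩ.
I = 12.9 V / 47.08 kΩ = 0.274 mA.

I ≈ 0.274 mA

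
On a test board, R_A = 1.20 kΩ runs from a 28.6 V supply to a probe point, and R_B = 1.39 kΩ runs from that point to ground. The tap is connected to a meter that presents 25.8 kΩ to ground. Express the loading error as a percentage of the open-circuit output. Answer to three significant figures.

2.44 %

The divider's output (Thévenin) resistance is R_A‖R_B = 0.6440 kΩ.
Fractional drop under load = R_th/(R_th + R_L) = 0.6440 / (0.6440 + 25.8) = 0.02435.
So the output falls by 2.44 %.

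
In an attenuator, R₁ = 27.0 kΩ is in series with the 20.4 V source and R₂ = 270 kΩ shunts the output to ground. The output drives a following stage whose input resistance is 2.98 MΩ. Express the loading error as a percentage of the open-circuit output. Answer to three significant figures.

The divider's output (Thévenin) resistance is R₁‖R₂ = 24.55 kΩ.
Fractional drop under load = R_th/(R_th + R_L) = 24.55 / (24.55 + 2980) = 0.008169.
So the output falls by 0.817 %.

0.817 %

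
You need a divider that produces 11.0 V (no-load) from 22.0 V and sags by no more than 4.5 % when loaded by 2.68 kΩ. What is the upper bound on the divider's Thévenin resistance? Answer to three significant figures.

Loading drop = R_th/(R_th + R_L) ≤ 0.0450, so R_th ≤ R_L · ε/(1−ε) = 2.68 kΩ × 0.0450/0.9550 = 126 Ω.

R_th ≤ 126 Ω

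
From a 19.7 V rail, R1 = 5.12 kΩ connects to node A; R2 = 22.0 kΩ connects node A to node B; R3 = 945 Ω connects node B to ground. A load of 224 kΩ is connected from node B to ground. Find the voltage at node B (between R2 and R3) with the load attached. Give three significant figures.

At node B, R3 is in parallel with the load: R3‖R_L = 941.0 Ω.
Below node A the resistance is R2 + (R3‖R_L) = 22940 Ω, so V_A = 19.7 × 22940/28060 = 16.11 V.
Then V_B = V_A × (R3‖R_L)/(R2 + R3‖R_L) = 16.11 × 941.0/22940 = 0.661 V.

V ≈ 0.661 V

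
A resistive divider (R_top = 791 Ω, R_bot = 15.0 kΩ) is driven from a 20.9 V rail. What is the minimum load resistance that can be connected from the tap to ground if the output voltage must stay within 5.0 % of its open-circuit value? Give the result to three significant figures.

R_L(min) ≈ 14.3 kΩ

Output resistance R_th = R_top‖R_bot = (791 × 15000)/15790 = 751.4 Ω.
The fractional drop is R_th/(R_th + R_L); requiring this ≤ 0.0500 gives R_L ≥ R_th(1/0.0500 − 1) = 751.4 × 19.00 = 14.3 kΩ.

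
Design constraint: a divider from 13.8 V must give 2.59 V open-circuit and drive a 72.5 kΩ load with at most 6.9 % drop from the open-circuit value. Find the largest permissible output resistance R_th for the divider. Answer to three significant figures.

Loading drop = R_th/(R_th + R_L) ≤ 0.0690, so R_th ≤ R_L · ε/(1−ε) = 72.5 kΩ × 0.0690/0.9310 = 5.37 kΩ.

R_th ≤ 5.37 kΩ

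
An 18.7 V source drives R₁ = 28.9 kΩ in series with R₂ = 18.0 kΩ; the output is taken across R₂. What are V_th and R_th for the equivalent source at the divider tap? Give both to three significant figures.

V_th = 7.18 V, R_th = 11.1 kΩ

V_th is the open-circuit tap voltage: 18.7 × 18.0/(28.9 + 18.0) = 7.18 V.
With the supply zeroed, R₁ and R₂ appear in parallel from the tap: R_th = R₁‖R₂ = (28.9 × 18.0)/46.90 = 11.1 kΩ.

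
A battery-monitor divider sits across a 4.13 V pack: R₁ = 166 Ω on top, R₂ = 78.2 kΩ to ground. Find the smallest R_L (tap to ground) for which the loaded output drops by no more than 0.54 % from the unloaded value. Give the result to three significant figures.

R_L(min) ≈ 30.5 kΩ

Output resistance R_th = R₁‖R₂ = (166 × 78200)/78370 = 165.6 Ω.
The fractional drop is R_th/(R_th + R_L); requiring this ≤ 0.00540 gives R_L ≥ R_th(1/0.00540 − 1) = 165.6 × 184.2 = 30.5 kΩ.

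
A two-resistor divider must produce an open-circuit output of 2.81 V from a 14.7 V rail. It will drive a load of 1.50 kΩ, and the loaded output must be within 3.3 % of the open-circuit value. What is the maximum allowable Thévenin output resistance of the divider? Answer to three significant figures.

R_th ≤ 51.2 Ω

Loading drop = R_th/(R_th + R_L) ≤ 0.0330, so R_th ≤ R_L · ε/(1−ε) = 1.50 kΩ × 0.0330/0.9670 = 51.2 Ω.
(Any R1, R2 with R2/(R1+R2) = 0.191 and R1‖R2 ≤ 51.2 Ω will meet the spec.)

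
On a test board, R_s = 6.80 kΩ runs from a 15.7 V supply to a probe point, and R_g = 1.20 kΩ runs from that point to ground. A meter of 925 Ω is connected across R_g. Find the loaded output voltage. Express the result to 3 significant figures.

V_out ≈ 1.12 V

The load sits in parallel with R_g: R_g‖R_L = (1200 × 925) / (1200 + 925) = 522.4 Ω.
V_out = 15.7 × 522.4 / (6800 + 522.4) = 15.7 × 522.4/7322 = 1.12 V.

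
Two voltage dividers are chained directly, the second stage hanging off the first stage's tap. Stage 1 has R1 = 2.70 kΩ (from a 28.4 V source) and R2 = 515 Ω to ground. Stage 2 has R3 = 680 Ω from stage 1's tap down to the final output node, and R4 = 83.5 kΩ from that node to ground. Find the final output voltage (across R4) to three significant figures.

Stage 2 presents R3+R4 = 84180 Ω as a load on stage 1's tap.
Stage 1's lower leg becomes R2‖(R3+R4) = 511.9 Ω, so V_mid = 28.4 × 511.9/3212 = 4.526 V.
Stage 2 is itself unloaded: V_out = V_mid × R4/(R3+R4) = 4.526 × 83500/84180 = 4.49 V.

V_out ≈ 4.49 V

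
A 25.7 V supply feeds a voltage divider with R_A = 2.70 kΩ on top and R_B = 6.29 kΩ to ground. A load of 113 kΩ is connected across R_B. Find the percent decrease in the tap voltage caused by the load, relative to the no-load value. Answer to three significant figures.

The divider's output (Thévenin) resistance is R_A‖R_B = 1.889 kΩ.
Fractional drop under load = R_th/(R_th + R_L) = 1.889 / (1.889 + 113) = 0.01644.
So the output falls by 1.64 %.

1.64 %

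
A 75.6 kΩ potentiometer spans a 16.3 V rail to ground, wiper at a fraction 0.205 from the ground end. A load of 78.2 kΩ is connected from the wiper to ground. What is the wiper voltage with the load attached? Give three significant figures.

V ≈ 2.89 V

The wiper splits the pot into (1−α)R = 60.10 kΩ above and αR = 15.50 kΩ below.
Lower section ‖ load = 12.93 kΩ.
V_wiper = 16.3 × 12.93/(60.10 + 12.93) = 2.89 V.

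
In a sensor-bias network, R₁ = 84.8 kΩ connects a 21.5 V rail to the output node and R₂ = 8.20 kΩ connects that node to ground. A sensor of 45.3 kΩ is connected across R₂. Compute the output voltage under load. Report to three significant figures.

V_out ≈ 1.63 V

The load sits in parallel with R₂: R₂‖R_L = (8.20 × 45.3) / (8.20 + 45.3) = 6.943 kΩ.
V_out = 21.5 × 6.943 / (84.8 + 6.943) = 21.5 × 6.943/91.74 = 1.63 V.
(Unloaded it would have been 1.90 V.)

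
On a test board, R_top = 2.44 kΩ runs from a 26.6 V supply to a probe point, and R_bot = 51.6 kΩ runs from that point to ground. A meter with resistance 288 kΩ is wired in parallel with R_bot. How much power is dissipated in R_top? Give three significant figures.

P ≈ 0.809 mW

Total resistance from the source is R_top + (R_bot‖R_L) = 46.20 kΩ, so I = 26.6/46.20 kΩ = 0.5758 mA.
P = I²·R_top = (0.5758 mA)² × 2.44 kΩ = 0.809 mW.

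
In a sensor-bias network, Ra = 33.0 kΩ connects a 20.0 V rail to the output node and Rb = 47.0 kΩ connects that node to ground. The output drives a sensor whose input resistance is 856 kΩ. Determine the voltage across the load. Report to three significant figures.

The load sits in parallel with Rb: Rb‖R_L = (47.0 × 856) / (47.0 + 856) = 44.55 kΩ.
V_out = 20.0 × 44.55 / (33.0 + 44.55) = 20.0 × 44.55/77.55 = 11.5 V.

V_out ≈ 11.5 V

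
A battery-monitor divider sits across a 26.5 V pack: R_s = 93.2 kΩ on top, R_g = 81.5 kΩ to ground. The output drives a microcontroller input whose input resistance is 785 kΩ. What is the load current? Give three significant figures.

R_g‖R_L = 73.83 kΩ; V_out = 26.5 × 73.83/167.0 = 11.71 V.
I_L = V_out / R_L = 11.71 / 785 kΩ = 0.0149 mA.

I_L ≈ 0.0149 mA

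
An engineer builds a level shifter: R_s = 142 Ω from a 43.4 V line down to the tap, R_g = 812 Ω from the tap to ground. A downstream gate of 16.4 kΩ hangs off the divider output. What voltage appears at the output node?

V_out ≈ 36.7 V

The load sits in parallel with R_g: R_g‖R_L = (812 × 16400) / (812 + 16400) = 773.7 Ω.
V_out = 43.4 × 773.7 / (142 + 773.7) = 43.4 × 773.7/915.7 = 36.7 V.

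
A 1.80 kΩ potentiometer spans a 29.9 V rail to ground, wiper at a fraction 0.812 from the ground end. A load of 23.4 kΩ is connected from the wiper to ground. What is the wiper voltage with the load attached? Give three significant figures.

The wiper splits the pot into (1−α)R = 338.4 Ω above and αR = 1462 Ω below.
Lower section ‖ load = 1376 Ω.
V_wiper = 29.9 × 1376/(338.4 + 1376) = 24.0 V.

V ≈ 24.0 V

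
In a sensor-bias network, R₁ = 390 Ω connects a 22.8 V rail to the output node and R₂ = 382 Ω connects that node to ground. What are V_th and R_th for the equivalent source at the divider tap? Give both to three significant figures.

V_th = 11.3 V, R_th = 193 Ω

V_th is the open-circuit tap voltage: 22.8 × 382/(390 + 382) = 11.3 V.
With the supply zeroed, R₁ and R₂ appear in parallel from the tap: R_th = R₁‖R₂ = (390 × 382)/772.0 = 193 Ω.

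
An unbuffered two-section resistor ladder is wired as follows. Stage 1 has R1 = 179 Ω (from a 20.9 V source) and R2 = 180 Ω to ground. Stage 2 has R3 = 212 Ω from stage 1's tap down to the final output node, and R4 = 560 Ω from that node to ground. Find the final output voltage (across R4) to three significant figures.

V_out ≈ 6.81 V

Stage 2 presents R3+R4 = 772.0 Ω as a load on stage 1's tap.
Stage 1's lower leg becomes R2‖(R3+R4) = 146.0 Ω, so V_mid = 20.9 × 146.0/325.0 = 9.388 V.
Stage 2 is itself unloaded: V_out = V_mid × R4/(R3+R4) = 9.388 × 560/772.0 = 6.81 V.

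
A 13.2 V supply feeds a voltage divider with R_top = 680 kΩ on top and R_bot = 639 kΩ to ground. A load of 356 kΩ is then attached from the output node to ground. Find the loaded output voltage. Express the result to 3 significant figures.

The load sits in parallel with R_bot: R_bot‖R_L = (639 × 356) / (639 + 356) = 228.6 kΩ.
V_out = 13.2 × 228.6 / (680 + 228.6) = 13.2 × 228.6/908.6 = 3.32 V.
(Unloaded it would have been 6.39 V.)

V_out ≈ 3.32 V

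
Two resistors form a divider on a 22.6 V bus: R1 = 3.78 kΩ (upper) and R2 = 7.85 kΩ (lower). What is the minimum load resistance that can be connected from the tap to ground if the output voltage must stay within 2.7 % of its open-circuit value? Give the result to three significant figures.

Output resistance R_th = R1‖R2 = (3.78 × 7.85)/11.63 = 2.551 kΩ.
The fractional drop is R_th/(R_th + R_L); requiring this ≤ 0.0270 gives R_L ≥ R_th(1/0.0270 − 1) = 2.551 × 36.04 = 91.9 kΩ.

R_L(min) ≈ 91.9 kΩ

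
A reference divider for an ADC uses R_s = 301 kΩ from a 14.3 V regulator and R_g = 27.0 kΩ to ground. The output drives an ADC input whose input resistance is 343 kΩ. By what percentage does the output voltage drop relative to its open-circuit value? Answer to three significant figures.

6.74 %

The divider's output (Thévenin) resistance is R_s‖R_g = 24.78 kΩ.
Fractional drop under load = R_th/(R_th + R_L) = 24.78 / (24.78 + 343) = 0.06737.
So the output falls by 6.74 %.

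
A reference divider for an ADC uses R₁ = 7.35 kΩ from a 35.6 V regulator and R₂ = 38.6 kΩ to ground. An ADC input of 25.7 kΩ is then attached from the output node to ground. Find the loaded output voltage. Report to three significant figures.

V_out ≈ 24.1 V

The load sits in parallel with R₂: R₂‖R_L = (38.6 × 25.7) / (38.6 + 25.7) = 15.43 kΩ.
V_out = 35.6 × 15.43 / (7.35 + 15.43) = 35.6 × 15.43/22.78 = 24.1 V.
(Unloaded it would have been 29.9 V.)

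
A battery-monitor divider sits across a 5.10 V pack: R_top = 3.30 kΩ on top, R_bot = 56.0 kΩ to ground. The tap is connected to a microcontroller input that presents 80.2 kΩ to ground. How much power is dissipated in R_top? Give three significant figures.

Total resistance from the source is R_top + (R_bot‖R_L) = 36.28 kΩ, so I = 5.10/36.28 kΩ = 0.1406 mA.
P = I²·R_top = (0.1406 mA)² × 3.30 kΩ = 0.0652 mW.

P ≈ 0.0652 mW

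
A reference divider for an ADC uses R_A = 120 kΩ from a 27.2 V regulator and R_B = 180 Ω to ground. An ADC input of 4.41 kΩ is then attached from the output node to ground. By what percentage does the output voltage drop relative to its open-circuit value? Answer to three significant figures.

3.92 %

The divider's output (Thévenin) resistance is R_A‖R_B = 179.7 Ω.
Fractional drop under load = R_th/(R_th + R_L) = 179.7 / (179.7 + 4410) = 0.03916.
So the output falls by 3.92 %.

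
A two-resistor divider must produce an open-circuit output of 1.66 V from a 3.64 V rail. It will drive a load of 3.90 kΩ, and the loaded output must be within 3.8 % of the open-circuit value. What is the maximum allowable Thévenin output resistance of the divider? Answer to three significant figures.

R_th ≤ 154 Ω

Loading drop = R_th/(R_th + R_L) ≤ 0.0380, so R_th ≤ R_L · ε/(1−ε) = 3.90 kΩ × 0.0380/0.9620 = 154 Ω.
(Any R1, R2 with R2/(R1+R2) = 0.456 and R1‖R2 ≤ 154 Ω will meet the spec.)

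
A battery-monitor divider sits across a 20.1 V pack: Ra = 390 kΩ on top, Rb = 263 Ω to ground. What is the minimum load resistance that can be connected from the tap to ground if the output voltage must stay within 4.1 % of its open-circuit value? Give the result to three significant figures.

R_L(min) ≈ 6.15 kΩ

Output resistance R_th = Ra‖Rb = (390000 × 263)/390300 = 262.8 Ω.
The fractional drop is R_th/(R_th + R_L); requiring this ≤ 0.0410 gives R_L ≥ R_th(1/0.0410 − 1) = 262.8 × 23.39 = 6.15 kΩ.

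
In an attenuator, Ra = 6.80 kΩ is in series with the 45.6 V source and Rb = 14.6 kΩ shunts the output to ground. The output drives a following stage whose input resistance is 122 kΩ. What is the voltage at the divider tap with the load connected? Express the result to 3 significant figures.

The load sits in parallel with Rb: Rb‖R_L = (14.6 × 122) / (14.6 + 122) = 13.04 kΩ.
V_out = 45.6 × 13.04 / (6.80 + 13.04) = 45.6 × 13.04/19.84 = 30.0 V.
(Unloaded it would have been 31.1 V.)

V_out ≈ 30.0 V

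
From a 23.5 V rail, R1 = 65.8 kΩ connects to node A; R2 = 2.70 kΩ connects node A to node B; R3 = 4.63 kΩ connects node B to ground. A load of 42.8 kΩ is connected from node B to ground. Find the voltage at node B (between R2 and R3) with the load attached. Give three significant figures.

At node B, R3 is in parallel with the load: R3‖R_L = 4.178 kΩ.
Below node A the resistance is R2 + (R3‖R_L) = 6.878 kΩ, so V_A = 23.5 × 6.878/72.68 = 2.224 V.
Then V_B = V_A × (R3‖R_L)/(R2 + R3‖R_L) = 2.224 × 4.178/6.878 = 1.35 V.

V ≈ 1.35 V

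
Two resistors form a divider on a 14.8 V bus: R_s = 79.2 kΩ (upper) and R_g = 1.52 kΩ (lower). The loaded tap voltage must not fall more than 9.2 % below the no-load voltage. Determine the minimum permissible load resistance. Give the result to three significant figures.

Output resistance R_th = R_s‖R_g = (79.2 × 1.52)/80.72 = 1.491 kΩ.
The fractional drop is R_th/(R_th + R_L); requiring this ≤ 0.0920 gives R_L ≥ R_th(1/0.0920 − 1) = 1.491 × 9.870 = 14.7 kΩ.

R_L(min) ≈ 14.7 kΩ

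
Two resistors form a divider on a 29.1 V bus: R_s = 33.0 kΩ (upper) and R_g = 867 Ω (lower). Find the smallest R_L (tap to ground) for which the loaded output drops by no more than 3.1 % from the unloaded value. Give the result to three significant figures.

Output resistance R_th = R_s‖R_g = (33000 × 867)/33870 = 844.8 Ω.
The fractional drop is R_th/(R_th + R_L); requiring this ≤ 0.0310 gives R_L ≥ R_th(1/0.0310 − 1) = 844.8 × 31.26 = 26.4 kΩ.

R_L(min) ≈ 26.4 kΩ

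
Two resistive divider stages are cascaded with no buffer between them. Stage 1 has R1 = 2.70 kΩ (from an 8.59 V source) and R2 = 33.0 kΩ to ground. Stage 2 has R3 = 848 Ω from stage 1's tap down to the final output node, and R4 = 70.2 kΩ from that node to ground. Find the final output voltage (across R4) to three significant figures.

Stage 2 presents R3+R4 = 71050 Ω as a load on stage 1's tap.
Stage 1's lower leg becomes R2‖(R3+R4) = 22530 Ω, so V_mid = 8.59 × 22530/25230 = 7.671 V.
Stage 2 is itself unloaded: V_out = V_mid × R4/(R3+R4) = 7.671 × 70200/71050 = 7.58 V.

V_out ≈ 7.58 V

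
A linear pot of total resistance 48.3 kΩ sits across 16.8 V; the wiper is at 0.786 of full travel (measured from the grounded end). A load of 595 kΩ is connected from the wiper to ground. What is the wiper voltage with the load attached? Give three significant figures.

The wiper splits the pot into (1−α)R = 10.34 kΩ above and αR = 37.96 kΩ below.
Lower section ‖ load = 35.69 kΩ.
V_wiper = 16.8 × 35.69/(10.34 + 35.69) = 13.0 V.

V ≈ 13.0 V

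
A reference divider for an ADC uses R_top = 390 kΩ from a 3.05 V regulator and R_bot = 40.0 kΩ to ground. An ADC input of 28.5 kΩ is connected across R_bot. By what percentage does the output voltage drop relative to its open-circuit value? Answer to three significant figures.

56.0 %

Unloaded V = 3.05 × 40.0/430.0 = 0.2837 V.
Loaded: R_bot‖R_L = 16.64 kΩ, giving V = 3.05 × 16.64/406.6 = 0.1248 V.
Drop = (0.2837 − 0.1248) / 0.2837 = 56.0 %.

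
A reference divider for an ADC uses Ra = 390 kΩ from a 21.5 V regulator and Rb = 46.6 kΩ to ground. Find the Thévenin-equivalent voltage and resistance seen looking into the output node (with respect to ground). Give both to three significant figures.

V_th = 2.29 V, R_th = 41.6 kΩ

V_th is the open-circuit tap voltage: 21.5 × 46.6/(390 + 46.6) = 2.29 V.
With the supply zeroed, Ra and Rb appear in parallel from the tap: R_th = Ra‖Rb = (390 × 46.6)/436.6 = 41.6 kΩ.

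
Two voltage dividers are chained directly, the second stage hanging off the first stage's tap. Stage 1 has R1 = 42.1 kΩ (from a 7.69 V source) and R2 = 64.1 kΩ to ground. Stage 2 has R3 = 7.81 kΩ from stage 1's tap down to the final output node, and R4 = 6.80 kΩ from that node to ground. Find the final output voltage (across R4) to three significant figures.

Stage 2 presents R3+R4 = 14.61 kΩ as a load on stage 1's tap.
Stage 1's lower leg becomes R2‖(R3+R4) = 11.90 kΩ, so V_mid = 7.69 × 11.90/54.00 = 1.694 V.
Stage 2 is itself unloaded: V_out = V_mid × R4/(R3+R4) = 1.694 × 6.80/14.61 = 0.789 V.

V_out ≈ 0.789 V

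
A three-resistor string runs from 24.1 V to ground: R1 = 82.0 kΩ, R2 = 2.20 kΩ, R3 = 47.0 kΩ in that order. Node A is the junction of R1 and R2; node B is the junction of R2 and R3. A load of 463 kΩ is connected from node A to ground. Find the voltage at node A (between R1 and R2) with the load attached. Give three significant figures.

Below node A the series string R2+R3 = 49.20 kΩ sits in parallel with the 463 kΩ load: 44.47 kΩ.
V_A = 24.1 × 44.47/(82.0 + 44.47) = 8.47 V.

V ≈ 8.47 V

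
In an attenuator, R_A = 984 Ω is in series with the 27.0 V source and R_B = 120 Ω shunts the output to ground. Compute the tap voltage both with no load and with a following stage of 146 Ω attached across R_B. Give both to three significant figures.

Open-circuit: V = 27.0 × 120/(984 + 120) = 2.93 V.
With the load, R_B becomes R_B‖R_L = 65.86 Ω, so V = 27.0 × 65.86/1050 = 1.69 V.

Unloaded: 2.93 V; loaded: 1.69 V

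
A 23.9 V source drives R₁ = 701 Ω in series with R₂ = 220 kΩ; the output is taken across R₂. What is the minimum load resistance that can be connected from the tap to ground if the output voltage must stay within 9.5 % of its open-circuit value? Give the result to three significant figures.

Output resistance R_th = R₁‖R₂ = (701 × 220000)/220700 = 698.8 Ω.
The fractional drop is R_th/(R_th + R_L); requiring this ≤ 0.0950 gives R_L ≥ R_th(1/0.0950 − 1) = 698.8 × 9.526 = 6.66 kΩ.

R_L(min) ≈ 6.66 kΩ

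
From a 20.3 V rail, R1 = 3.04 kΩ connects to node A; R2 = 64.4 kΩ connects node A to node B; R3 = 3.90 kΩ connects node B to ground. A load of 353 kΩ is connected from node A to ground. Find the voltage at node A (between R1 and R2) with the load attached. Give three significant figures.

V ≈ 19.3 V

Below node A the series string R2+R3 = 68.30 kΩ sits in parallel with the 353 kΩ load: 57.23 kΩ.
V_A = 20.3 × 57.23/(3.04 + 57.23) = 19.3 V.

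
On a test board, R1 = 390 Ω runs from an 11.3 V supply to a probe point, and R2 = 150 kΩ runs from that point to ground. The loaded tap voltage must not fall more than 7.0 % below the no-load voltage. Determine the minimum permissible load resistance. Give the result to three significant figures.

R_L(min) ≈ 5.17 kΩ

Output resistance R_th = R1‖R2 = (390 × 150000)/150400 = 389.0 Ω.
The fractional drop is R_th/(R_th + R_L); requiring this ≤ 0.0700 gives R_L ≥ R_th(1/0.0700 − 1) = 389.0 × 13.29 = 5.17 kΩ.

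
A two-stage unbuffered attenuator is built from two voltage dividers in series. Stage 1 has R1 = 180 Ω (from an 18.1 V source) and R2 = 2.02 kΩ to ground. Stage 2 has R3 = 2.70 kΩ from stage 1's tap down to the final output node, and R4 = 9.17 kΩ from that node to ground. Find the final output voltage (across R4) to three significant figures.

Stage 2 presents R3+R4 = 11870 Ω as a load on stage 1's tap.
Stage 1's lower leg becomes R2‖(R3+R4) = 1726 Ω, so V_mid = 18.1 × 1726/1906 = 16.39 V.
Stage 2 is itself unloaded: V_out = V_mid × R4/(R3+R4) = 16.39 × 9170/11870 = 12.7 V.

V_out ≈ 12.7 V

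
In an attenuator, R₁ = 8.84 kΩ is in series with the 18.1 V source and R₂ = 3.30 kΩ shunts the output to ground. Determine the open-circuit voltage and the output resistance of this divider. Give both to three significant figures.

V_th is the open-circuit tap voltage: 18.1 × 3.30/(8.84 + 3.30) = 4.92 V.
With the supply zeroed, R₁ and R₂ appear in parallel from the tap: R_th = R₁‖R₂ = (8.84 × 3.30)/12.14 = 2.40 kΩ.

V_th = 4.92 V, R_th = 2.40 kΩ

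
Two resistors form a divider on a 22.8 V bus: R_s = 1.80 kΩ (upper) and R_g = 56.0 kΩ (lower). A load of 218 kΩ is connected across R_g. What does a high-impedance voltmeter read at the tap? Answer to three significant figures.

The load sits in parallel with R_g: R_g‖R_L = (56.0 × 218) / (56.0 + 218) = 44.55 kΩ.
V_out = 22.8 × 44.55 / (1.80 + 44.55) = 22.8 × 44.55/46.35 = 21.9 V.

V_out ≈ 21.9 V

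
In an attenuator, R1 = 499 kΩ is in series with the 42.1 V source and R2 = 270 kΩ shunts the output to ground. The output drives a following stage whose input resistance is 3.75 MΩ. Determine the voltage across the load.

V_out ≈ 14.1 V

The load sits in parallel with R2: R2‖R_L = (270 × 3750) / (270 + 3750) = 251.9 kΩ.
V_out = 42.1 × 251.9 / (499 + 251.9) = 42.1 × 251.9/750.9 = 14.1 V.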